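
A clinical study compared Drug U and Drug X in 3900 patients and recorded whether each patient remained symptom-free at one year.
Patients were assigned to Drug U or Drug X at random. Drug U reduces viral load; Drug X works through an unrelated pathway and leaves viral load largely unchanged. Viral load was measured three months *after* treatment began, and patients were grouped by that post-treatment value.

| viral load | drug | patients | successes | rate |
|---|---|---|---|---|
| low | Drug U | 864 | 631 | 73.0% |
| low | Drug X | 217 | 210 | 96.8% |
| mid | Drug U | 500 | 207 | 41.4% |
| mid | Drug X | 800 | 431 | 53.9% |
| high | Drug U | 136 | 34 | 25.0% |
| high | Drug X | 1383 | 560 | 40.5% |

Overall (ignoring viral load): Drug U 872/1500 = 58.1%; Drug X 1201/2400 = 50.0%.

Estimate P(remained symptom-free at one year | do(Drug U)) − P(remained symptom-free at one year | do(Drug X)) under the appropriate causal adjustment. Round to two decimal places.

Viral load here is a post-treatment variable shaped by the drug; conditioning on it would introduce bias rather than remove it. The overall comparison is the causal one.
The causal difference is the pooled difference: 0.581 − 0.500 = +0.081.

+0.08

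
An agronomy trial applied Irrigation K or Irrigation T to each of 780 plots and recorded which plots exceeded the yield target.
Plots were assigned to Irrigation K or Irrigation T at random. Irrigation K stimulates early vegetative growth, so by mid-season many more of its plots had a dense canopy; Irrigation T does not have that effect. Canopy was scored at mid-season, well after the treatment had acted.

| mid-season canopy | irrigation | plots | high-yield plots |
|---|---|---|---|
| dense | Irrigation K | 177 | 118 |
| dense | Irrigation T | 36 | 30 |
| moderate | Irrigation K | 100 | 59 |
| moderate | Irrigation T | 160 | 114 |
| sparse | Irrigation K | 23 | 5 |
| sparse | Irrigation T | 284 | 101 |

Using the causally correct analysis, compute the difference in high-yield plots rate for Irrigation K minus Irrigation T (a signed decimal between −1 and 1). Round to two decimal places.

Mid-season canopy is recorded after the irrigation and is itself shifted by it — it sits on the causal path from irrigation to outcome. Conditioning on a mediator would strip out part of the effect we want; the pooled comparison gives the total causal effect.
The causal difference is the pooled difference: 0.607 − 0.510 = +0.096.

+0.10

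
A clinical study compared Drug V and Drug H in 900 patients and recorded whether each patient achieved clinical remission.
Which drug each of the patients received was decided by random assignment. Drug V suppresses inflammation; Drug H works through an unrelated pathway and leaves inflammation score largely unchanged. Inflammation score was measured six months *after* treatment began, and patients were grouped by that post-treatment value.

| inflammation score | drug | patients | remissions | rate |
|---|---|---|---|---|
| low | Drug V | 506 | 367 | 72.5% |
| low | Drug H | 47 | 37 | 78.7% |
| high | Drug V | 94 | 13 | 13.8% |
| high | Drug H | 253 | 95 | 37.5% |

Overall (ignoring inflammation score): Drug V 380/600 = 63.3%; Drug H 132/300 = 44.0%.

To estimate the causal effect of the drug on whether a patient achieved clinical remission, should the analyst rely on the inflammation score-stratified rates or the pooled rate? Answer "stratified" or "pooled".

The stratified and pooled comparisons disagree (Drug H wins within each inflammation score; Drug V wins overall), so the answer turns on the causal role of inflammation score.
Because the drug influences inflammation score, inflammation score is a post-treatment mediator, not a confounder. Stratifying on it would bias the estimate; the causal effect is the crude pooled difference.
Pooled: Drug V 63.3% vs Drug H 44.0%; Drug V is higher overall.

pooled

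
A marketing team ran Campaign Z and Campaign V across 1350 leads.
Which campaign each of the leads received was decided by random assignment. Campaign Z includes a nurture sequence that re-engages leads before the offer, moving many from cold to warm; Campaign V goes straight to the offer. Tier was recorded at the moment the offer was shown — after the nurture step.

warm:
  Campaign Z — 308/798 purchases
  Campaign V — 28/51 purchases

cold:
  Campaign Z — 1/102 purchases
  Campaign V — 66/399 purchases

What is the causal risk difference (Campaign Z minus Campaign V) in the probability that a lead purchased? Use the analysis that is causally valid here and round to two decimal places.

+0.13

Engagement tier is downstream of the campaign. One should not condition on a consequence of treatment, so the overall rates are the right comparison.
The causal difference is the pooled difference: 0.343 − 0.209 = +0.134.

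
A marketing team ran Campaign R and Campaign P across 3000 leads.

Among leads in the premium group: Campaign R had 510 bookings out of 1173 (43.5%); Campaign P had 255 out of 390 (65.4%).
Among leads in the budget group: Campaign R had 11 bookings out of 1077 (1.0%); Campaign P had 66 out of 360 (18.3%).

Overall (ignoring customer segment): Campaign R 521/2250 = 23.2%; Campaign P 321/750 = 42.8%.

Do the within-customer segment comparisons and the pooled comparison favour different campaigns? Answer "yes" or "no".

no

Within each customer segment level (premium 43.5% vs 65.4%; budget 1.0% vs 18.3%), Campaign P has the higher rate every time. Pooled: 23.2% vs 42.8% — Campaign P has the higher rate overall. They agree.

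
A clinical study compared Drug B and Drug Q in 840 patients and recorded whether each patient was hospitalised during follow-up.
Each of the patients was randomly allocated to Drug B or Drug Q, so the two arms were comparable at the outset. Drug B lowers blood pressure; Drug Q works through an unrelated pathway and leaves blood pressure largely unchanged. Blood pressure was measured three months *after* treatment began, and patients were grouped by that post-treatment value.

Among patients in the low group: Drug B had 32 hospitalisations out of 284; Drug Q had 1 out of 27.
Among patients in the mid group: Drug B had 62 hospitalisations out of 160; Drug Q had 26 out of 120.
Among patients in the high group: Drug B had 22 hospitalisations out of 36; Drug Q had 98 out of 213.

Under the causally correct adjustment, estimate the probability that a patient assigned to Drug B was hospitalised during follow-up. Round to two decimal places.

Within every blood pressure level Drug Q has the lower rate, yet pooled Drug B does — Simpson's reversal.
Blood pressure is downstream of the drug. One should not condition on a consequence of treatment, so the overall rates are the right comparison.
So P(outcome | do(Drug B)) is just the pooled rate for Drug B: 116/480 = 0.242.

0.24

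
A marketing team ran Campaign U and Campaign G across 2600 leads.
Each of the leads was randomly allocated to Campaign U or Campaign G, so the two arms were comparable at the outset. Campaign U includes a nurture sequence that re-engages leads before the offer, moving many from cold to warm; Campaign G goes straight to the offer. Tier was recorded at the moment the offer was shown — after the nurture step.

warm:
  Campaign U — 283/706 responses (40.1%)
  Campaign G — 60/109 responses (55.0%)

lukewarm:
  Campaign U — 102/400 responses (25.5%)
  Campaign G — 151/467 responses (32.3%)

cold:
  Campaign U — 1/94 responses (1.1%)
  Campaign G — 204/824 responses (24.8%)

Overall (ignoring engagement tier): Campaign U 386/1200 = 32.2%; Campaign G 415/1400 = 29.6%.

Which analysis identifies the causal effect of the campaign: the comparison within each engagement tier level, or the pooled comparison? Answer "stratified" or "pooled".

pooled

Because the campaign influences engagement tier, engagement tier is a post-treatment mediator, not a confounder. Stratifying on it would bias the estimate; the causal effect is the crude pooled difference.
Pooled: Campaign U 32.2% vs Campaign G 29.6%; Campaign U is higher overall.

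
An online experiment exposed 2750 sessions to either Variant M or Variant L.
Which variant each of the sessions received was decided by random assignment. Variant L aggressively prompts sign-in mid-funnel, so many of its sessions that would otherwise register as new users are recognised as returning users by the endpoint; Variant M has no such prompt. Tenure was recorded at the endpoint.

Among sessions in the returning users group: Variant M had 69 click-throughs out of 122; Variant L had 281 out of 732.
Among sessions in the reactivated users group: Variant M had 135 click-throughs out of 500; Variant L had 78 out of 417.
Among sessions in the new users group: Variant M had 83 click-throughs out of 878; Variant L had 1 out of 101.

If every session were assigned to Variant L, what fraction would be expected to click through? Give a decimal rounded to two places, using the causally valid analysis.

0.29

Stratifying would compare variants among sessions the variants themselves sorted into user tenure groups — a form of selection on an intermediate. The unconditioned pooled rates give the total causal effect.
So P(outcome | do(Variant L)) is just the pooled rate for Variant L: 360/1250 = 0.288.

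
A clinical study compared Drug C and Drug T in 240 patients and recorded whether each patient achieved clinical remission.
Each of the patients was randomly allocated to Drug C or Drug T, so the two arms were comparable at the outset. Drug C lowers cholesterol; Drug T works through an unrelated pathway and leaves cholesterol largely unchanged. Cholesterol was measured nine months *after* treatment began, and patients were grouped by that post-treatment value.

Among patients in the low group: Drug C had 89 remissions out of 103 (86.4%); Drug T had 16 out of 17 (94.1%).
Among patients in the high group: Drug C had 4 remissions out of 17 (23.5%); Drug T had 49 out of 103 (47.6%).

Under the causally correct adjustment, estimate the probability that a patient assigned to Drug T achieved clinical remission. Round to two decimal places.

The distribution of cholesterol is itself part of what the drug does — it is an intermediate outcome. Holding it fixed would remove that part of the effect; the total effect is the pooled difference.
So P(outcome | do(Drug T)) is just the pooled rate for Drug T: 65/120 = 0.542.

0.54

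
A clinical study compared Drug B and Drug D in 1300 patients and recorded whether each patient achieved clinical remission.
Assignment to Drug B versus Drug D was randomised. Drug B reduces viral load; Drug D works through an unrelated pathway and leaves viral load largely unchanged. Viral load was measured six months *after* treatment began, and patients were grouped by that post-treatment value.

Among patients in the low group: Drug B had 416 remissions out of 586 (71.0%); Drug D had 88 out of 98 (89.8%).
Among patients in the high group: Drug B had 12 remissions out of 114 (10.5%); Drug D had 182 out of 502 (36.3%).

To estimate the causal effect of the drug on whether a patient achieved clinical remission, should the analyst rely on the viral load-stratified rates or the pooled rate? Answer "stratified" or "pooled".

Viral load lies on the pathway drug → viral load → outcome, so adjusting for it blocks the indirect effect. For the total causal effect of drug, use the unadjusted pooled rates.
Pooled: Drug B 61.1% vs Drug D 45.0%; Drug B is higher overall.

pooled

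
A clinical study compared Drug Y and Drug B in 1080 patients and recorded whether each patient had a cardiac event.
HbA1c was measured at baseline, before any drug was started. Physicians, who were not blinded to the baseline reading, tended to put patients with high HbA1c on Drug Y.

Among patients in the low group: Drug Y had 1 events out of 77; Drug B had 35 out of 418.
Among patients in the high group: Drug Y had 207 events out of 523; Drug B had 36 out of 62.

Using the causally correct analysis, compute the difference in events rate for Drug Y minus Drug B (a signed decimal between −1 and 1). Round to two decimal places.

-0.13

The stratified and pooled comparisons disagree (Drug Y wins within each HbA1c; Drug B wins overall), so the answer turns on the causal role of HbA1c.
HbA1c differs across drugs for reasons unrelated to any effect of the drug itself, and it separately predicts the outcome — a classic confounder. We must compare within HbA1c levels.
Adjusting over the population distribution of HbA1c: 0.458·(0.013−0.084) + 0.542·(0.396−0.581) = -0.133.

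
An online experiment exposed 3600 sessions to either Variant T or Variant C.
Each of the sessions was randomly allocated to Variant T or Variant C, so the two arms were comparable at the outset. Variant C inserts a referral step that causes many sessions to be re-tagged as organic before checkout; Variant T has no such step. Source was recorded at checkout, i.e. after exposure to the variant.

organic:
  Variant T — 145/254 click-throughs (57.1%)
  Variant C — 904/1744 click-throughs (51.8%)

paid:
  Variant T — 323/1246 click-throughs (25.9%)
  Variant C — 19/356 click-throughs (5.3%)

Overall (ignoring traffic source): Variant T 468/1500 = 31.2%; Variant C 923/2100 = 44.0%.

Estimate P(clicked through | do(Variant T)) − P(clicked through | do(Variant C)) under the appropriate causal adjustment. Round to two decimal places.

Traffic source here is a post-treatment variable shaped by the variant; conditioning on it would introduce bias rather than remove it. The overall comparison is the causal one.
The causal difference is the pooled difference: 0.312 − 0.440 = -0.128.

-0.13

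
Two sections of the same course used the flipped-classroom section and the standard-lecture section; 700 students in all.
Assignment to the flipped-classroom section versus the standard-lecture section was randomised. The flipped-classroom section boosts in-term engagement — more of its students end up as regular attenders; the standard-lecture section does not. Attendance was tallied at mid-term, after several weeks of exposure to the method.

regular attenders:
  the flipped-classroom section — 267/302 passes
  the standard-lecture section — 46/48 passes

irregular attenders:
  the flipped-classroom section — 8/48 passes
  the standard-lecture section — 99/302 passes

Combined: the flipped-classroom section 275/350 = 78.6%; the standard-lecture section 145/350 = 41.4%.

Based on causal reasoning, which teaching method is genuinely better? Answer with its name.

The stratified and pooled comparisons disagree (the standard-lecture section wins within each mid-term attendance; the flipped-classroom section wins overall), so the answer turns on the causal role of mid-term attendance.
Mid-term attendance is recorded after the teaching method and is itself shifted by it — it sits on the causal path from teaching method to outcome. Conditioning on a mediator would strip out part of the effect we want; the pooled comparison gives the total causal effect.
Pooled: the flipped-classroom section 78.6% vs the standard-lecture section 41.4%; the flipped-classroom section is higher overall.

the flipped-classroom section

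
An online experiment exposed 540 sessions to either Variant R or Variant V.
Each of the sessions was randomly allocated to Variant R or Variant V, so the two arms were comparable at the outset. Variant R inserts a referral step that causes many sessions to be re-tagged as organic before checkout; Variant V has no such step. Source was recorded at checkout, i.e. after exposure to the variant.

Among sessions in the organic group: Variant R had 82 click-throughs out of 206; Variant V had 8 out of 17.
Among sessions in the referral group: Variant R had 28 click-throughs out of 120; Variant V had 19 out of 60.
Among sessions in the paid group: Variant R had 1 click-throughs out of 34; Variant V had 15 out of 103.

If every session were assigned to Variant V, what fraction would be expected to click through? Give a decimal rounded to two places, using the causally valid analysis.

0.23

The traffic source-specific comparison favours Variant V throughout, but the pooled figures favour Variant R. The question is whether to condition on traffic source.
Traffic source here is a post-treatment variable shaped by the variant; conditioning on it would introduce bias rather than remove it. The overall comparison is the causal one.
So P(outcome | do(Variant V)) is just the pooled rate for Variant V: 42/180 = 0.233.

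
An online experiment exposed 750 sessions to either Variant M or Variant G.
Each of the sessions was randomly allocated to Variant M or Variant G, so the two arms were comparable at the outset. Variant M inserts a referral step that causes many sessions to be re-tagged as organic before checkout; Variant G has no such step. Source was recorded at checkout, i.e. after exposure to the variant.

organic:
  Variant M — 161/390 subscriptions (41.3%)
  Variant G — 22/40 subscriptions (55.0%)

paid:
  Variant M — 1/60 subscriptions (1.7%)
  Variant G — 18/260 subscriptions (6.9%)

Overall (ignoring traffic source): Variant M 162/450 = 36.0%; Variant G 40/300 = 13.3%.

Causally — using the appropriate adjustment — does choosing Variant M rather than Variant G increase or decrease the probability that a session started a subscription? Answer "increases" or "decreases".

Traffic source is recorded after the variant and is itself shifted by it — it sits on the causal path from variant to outcome. Conditioning on a mediator would strip out part of the effect we want; the pooled comparison gives the total causal effect.
Pooled: Variant M 36.0% vs Variant G 13.3%; Variant M is higher overall.

increases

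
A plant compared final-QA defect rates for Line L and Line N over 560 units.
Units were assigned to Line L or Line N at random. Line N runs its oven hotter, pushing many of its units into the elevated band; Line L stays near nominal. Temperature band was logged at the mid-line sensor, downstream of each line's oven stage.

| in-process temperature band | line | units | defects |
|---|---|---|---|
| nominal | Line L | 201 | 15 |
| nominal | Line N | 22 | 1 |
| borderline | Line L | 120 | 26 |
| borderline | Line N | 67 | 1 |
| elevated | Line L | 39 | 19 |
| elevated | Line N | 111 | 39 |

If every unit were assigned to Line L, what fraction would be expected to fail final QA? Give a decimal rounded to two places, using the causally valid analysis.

0.17

The distribution of in-process temperature band is itself part of what the line does — it is an intermediate outcome. Holding it fixed would remove that part of the effect; the total effect is the pooled difference.
So P(outcome | do(Line L)) is just the pooled rate for Line L: 60/360 = 0.167.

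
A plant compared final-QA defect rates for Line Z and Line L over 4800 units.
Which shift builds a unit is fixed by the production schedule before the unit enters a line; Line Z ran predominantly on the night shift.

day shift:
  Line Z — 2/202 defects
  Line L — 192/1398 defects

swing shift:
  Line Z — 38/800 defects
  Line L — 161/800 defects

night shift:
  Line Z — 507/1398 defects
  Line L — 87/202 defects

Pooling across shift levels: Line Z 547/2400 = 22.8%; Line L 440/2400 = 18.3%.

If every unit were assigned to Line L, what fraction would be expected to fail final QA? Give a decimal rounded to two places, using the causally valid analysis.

0.26

The stratified and pooled comparisons disagree (Line Z wins within each shift; Line L wins overall), so the answer turns on the causal role of shift.
Shift is set before the line has any effect — it is not caused by the line — and it independently drives the outcome. That makes it a confounder, so the causal comparison is within shift levels.
Standardising Line L to the population shift mix: 0.333·192/1398 + 0.333·161/800 + 0.333·87/202 = 0.256.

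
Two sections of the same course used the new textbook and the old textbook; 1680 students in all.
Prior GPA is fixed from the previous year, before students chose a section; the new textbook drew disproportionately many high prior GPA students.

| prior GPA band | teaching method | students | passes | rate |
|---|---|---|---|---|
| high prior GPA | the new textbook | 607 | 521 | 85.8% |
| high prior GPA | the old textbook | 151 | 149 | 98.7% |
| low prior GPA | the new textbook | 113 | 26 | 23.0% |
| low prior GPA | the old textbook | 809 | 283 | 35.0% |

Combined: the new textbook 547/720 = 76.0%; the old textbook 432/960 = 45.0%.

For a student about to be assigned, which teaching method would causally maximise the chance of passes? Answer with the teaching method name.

the old textbook

Nothing the teaching method does changes prior GPA band; the imbalance is an allocation artefact. With prior GPA band also predicting the outcome, the pooled figure is confounded, and the within-stratum comparison is the causal one.
Within each level — high prior GPA: 85.8% vs 98.7%; low prior GPA: 23.0% vs 35.0% — the old textbook is higher every time.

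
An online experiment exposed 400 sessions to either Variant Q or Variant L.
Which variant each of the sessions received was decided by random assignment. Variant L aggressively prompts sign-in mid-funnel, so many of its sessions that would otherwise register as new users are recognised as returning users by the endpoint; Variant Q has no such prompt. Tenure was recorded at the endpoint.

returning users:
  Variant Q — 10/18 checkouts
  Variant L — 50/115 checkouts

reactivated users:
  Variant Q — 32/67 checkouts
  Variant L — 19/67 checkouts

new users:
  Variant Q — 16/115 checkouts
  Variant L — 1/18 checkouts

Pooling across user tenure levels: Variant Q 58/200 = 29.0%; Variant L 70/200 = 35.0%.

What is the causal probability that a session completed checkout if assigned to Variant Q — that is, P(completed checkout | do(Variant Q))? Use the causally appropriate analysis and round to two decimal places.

0.29

The stratified and pooled comparisons disagree (Variant Q wins within each user tenure; Variant L wins overall), so the answer turns on the causal role of user tenure.
User tenure lies on the pathway variant → user tenure → outcome, so adjusting for it blocks the indirect effect. For the total causal effect of variant, use the unadjusted pooled rates.
So P(outcome | do(Variant Q)) is just the pooled rate for Variant Q: 58/200 = 0.290.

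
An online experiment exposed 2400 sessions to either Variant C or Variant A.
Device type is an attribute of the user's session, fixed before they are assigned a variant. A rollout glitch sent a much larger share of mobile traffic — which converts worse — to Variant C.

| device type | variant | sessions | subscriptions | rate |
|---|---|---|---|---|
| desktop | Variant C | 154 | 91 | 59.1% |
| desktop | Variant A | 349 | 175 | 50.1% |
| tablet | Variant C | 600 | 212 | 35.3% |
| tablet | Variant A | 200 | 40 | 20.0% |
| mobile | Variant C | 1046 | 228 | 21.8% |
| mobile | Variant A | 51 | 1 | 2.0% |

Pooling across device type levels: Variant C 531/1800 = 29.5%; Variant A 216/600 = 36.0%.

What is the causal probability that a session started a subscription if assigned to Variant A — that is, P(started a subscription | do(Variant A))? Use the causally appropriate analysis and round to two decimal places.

0.18

The stratified and pooled comparisons disagree (Variant C wins within each device type; Variant A wins overall), so the answer turns on the causal role of device type.
Device type differs across variants for reasons unrelated to any effect of the variant itself, and it separately predicts the outcome — a classic confounder. We must compare within device type levels.
Standardising Variant A to the population device type mix: 0.210·175/349 + 0.333·40/200 + 0.457·1/51 = 0.181.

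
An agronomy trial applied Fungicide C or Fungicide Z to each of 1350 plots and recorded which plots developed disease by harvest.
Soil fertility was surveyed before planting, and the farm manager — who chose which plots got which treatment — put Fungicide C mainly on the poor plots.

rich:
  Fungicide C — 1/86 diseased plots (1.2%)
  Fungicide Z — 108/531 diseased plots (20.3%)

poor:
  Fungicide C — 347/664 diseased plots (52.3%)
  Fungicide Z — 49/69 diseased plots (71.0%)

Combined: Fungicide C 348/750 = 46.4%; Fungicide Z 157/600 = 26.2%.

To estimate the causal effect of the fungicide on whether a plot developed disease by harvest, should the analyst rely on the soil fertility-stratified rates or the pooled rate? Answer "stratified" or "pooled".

The imbalance in soil fertility arose from how plots were allocated, not from anything the fungicide did; and soil fertility independently affects the outcome. The pooled gap is confounded — condition on soil fertility.
Within each level — rich: 1.2% vs 20.3%; poor: 52.3% vs 71.0% — Fungicide C is lower every time.

stratified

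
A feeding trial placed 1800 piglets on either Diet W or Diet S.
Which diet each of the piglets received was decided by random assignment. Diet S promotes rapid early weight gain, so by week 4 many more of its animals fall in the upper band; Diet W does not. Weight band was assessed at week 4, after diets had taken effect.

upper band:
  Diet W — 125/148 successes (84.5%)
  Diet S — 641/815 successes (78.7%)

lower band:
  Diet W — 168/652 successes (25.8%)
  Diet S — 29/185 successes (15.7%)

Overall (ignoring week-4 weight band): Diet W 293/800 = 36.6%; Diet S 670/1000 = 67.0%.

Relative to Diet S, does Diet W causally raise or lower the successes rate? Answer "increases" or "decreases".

decreases

Because the diet influences week-4 weight band, week-4 weight band is a post-treatment mediator, not a confounder. Stratifying on it would bias the estimate; the causal effect is the crude pooled difference.
Pooled: Diet W 36.6% vs Diet S 67.0%; Diet S is higher overall.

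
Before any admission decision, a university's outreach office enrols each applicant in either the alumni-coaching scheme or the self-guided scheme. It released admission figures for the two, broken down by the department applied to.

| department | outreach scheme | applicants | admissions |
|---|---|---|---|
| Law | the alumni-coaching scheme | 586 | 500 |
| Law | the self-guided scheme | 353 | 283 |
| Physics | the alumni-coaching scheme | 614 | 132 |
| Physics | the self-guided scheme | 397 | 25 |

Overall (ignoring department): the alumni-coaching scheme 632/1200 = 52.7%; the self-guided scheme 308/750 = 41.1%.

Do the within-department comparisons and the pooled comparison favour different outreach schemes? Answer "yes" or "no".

Within each department level (Law 85.3% vs 80.2%; Physics 21.5% vs 6.3%), the alumni-coaching scheme has the higher rate every time. Pooled: 52.7% vs 41.1% — the alumni-coaching scheme has the higher rate overall. They agree.

no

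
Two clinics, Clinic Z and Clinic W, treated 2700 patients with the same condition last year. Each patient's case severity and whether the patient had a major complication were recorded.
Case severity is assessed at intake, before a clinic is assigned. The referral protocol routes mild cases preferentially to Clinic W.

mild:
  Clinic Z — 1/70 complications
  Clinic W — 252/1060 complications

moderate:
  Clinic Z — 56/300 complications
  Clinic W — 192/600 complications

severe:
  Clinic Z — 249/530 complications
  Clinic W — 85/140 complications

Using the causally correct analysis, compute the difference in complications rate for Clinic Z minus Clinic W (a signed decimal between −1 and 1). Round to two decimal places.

-0.17

The case severity-specific comparison favours Clinic Z throughout, but the pooled figures favour Clinic W. The question is whether to condition on case severity.
Since case severity is a pre-existing factor (not a product of the clinic) and it affects the outcome on its own, it is a confounder. The stratified rates, not the pooled rate, identify the causal effect.
Adjusting over the population distribution of case severity: 0.419·(0.014−0.238) + 0.333·(0.187−0.320) + 0.248·(0.470−0.607) = -0.172.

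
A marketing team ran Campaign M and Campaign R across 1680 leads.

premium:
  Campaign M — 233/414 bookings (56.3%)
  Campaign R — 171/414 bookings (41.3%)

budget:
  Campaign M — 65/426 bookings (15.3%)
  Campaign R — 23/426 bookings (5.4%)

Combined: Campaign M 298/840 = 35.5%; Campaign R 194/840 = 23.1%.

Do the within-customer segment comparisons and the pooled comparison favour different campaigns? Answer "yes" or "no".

Within each customer segment level (premium 56.3% vs 41.3%; budget 15.3% vs 5.4%), Campaign M has the higher rate every time. Pooled: 35.5% vs 23.1% — Campaign M has the higher rate overall. They agree.

no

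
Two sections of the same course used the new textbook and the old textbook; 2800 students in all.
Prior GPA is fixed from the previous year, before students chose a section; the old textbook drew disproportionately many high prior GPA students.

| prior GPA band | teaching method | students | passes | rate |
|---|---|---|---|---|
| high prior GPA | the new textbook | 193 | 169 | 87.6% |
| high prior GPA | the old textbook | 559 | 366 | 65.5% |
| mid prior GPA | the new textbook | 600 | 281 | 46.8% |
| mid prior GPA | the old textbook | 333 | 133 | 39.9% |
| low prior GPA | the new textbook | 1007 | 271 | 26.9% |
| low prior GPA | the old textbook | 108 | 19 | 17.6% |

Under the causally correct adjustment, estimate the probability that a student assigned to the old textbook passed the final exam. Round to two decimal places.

The imbalance in prior GPA band arose from how students were allocated, not from anything the teaching method did; and prior GPA band independently affects the outcome. The pooled gap is confounded — condition on prior GPA band.
Standardising the old textbook to the population prior GPA band mix: 0.269·366/559 + 0.333·133/333 + 0.398·19/108 = 0.379.

0.38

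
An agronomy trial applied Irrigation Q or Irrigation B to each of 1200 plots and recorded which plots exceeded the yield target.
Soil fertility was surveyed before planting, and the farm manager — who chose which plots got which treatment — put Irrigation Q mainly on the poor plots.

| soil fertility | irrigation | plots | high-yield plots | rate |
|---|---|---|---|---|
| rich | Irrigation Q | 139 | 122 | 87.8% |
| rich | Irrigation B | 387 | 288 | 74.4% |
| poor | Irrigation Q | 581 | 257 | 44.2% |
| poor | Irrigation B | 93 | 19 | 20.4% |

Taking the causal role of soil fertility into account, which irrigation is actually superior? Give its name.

Irrigation Q

Nothing the irrigation does changes soil fertility; the imbalance is an allocation artefact. With soil fertility also predicting the outcome, the pooled figure is confounded, and the within-stratum comparison is the causal one.
Within each level — rich: 87.8% vs 74.4%; poor: 44.2% vs 20.4% — Irrigation Q is higher every time.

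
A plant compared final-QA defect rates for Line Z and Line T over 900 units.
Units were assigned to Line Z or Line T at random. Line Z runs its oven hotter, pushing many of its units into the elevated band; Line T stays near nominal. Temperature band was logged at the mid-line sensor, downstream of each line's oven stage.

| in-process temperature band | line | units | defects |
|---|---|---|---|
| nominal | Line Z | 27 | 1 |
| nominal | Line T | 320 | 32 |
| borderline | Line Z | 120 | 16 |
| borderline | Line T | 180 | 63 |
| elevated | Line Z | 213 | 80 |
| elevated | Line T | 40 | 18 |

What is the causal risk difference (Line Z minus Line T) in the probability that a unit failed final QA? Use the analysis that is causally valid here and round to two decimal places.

+0.06

Line Z is lower inside every in-process temperature band stratum but Line T is lower in aggregate. Whether to stratify depends on how in-process temperature band relates to the line.
In-process temperature band is downstream of the line. One should not condition on a consequence of treatment, so the overall rates are the right comparison.
The causal difference is the pooled difference: 0.269 − 0.209 = +0.060.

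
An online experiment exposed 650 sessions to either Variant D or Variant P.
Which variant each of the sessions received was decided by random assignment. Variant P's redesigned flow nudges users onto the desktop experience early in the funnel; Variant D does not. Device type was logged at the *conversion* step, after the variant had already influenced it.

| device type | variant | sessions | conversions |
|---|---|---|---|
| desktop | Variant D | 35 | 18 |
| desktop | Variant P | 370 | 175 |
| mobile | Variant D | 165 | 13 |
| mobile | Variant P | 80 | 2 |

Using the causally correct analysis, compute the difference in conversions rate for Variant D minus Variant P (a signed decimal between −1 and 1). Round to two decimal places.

The device type-specific comparison favours Variant D throughout, but the pooled figures favour Variant P. The question is whether to condition on device type.
Device type is recorded after the variant and is itself shifted by it — it sits on the causal path from variant to outcome. Conditioning on a mediator would strip out part of the effect we want; the pooled comparison gives the total causal effect.
The causal difference is the pooled difference: 0.155 − 0.393 = -0.238.

-0.24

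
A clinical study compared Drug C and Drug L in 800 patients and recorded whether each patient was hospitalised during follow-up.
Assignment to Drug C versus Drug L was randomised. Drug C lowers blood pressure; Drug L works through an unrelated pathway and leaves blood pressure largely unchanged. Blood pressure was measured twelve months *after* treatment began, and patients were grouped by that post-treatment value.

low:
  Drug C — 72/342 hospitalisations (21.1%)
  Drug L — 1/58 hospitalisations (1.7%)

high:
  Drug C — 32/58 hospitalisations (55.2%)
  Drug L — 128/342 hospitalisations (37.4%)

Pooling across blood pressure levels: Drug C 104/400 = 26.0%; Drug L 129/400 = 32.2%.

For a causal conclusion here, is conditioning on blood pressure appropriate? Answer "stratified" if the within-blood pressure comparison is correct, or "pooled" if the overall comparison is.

pooled

The blood pressure-specific comparison favours Drug L throughout, but the pooled figures favour Drug C. The question is whether to condition on blood pressure.
Blood pressure lies on the pathway drug → blood pressure → outcome, so adjusting for it blocks the indirect effect. For the total causal effect of drug, use the unadjusted pooled rates.
Pooled: Drug C 26.0% vs Drug L 32.2%; Drug C is lower overall.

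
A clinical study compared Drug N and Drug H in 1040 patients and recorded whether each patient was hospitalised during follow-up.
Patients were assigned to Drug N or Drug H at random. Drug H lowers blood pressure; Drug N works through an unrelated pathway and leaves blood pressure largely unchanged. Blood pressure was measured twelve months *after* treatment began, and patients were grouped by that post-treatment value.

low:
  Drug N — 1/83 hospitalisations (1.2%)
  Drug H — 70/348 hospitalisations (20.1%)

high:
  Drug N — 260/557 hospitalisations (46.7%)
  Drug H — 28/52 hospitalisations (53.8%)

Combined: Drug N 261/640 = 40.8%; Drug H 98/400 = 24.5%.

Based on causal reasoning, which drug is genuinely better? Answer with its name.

Blood pressure lies on the pathway drug → blood pressure → outcome, so adjusting for it blocks the indirect effect. For the total causal effect of drug, use the unadjusted pooled rates.
Pooled: Drug N 40.8% vs Drug H 24.5%; Drug H is lower overall.

Drug H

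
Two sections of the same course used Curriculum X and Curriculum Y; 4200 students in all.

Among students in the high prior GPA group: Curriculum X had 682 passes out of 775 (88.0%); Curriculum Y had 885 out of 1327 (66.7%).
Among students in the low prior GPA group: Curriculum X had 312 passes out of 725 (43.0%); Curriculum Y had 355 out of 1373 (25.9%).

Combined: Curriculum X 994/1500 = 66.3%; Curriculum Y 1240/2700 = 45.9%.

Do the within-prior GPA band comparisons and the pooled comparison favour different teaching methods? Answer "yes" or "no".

Within each prior GPA band level (high prior GPA 88.0% vs 66.7%; low prior GPA 43.0% vs 25.9%), Curriculum X has the higher rate every time. Pooled: 66.3% vs 45.9% — Curriculum X has the higher rate overall. They agree.

no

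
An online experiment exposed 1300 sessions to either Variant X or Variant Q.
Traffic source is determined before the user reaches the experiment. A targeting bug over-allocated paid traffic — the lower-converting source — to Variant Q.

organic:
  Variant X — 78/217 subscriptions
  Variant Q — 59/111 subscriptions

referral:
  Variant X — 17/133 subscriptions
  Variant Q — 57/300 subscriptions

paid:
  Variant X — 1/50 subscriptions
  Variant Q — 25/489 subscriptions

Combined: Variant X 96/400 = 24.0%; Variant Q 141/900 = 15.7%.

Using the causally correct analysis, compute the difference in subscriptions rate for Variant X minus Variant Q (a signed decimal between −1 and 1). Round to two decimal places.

Traffic source is set before the variant has any effect — it is not caused by the variant — and it independently drives the outcome. That makes it a confounder, so the causal comparison is within traffic source levels.
Adjusting over the population distribution of traffic source: 0.252·(0.359−0.532) + 0.333·(0.128−0.190) + 0.415·(0.020−0.051) = -0.077.

-0.08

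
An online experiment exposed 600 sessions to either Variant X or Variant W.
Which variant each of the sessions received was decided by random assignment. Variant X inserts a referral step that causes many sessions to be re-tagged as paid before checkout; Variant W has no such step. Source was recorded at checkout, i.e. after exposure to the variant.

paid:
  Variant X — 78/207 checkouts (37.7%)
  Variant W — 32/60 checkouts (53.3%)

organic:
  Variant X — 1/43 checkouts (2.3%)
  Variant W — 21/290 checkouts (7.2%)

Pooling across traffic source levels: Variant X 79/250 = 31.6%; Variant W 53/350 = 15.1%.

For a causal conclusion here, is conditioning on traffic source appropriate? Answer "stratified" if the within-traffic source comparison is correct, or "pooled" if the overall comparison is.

pooled

Because the variant influences traffic source, traffic source is a post-treatment mediator, not a confounder. Stratifying on it would bias the estimate; the causal effect is the crude pooled difference.
Pooled: Variant X 31.6% vs Variant W 15.1%; Variant X is higher overall.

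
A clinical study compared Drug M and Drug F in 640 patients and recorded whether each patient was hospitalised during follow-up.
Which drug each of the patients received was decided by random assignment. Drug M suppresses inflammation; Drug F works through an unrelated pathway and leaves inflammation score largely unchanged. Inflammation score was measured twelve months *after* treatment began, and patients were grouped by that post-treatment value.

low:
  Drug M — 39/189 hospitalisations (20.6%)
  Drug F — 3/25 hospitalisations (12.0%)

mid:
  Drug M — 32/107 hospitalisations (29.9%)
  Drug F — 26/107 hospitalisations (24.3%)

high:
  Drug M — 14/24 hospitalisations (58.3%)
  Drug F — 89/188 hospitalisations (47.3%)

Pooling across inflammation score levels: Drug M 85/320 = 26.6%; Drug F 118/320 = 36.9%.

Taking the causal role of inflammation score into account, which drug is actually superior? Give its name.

Inflammation score is downstream of the drug. One should not condition on a consequence of treatment, so the overall rates are the right comparison.
Pooled: Drug M 26.6% vs Drug F 36.9%; Drug M is lower overall.

Drug M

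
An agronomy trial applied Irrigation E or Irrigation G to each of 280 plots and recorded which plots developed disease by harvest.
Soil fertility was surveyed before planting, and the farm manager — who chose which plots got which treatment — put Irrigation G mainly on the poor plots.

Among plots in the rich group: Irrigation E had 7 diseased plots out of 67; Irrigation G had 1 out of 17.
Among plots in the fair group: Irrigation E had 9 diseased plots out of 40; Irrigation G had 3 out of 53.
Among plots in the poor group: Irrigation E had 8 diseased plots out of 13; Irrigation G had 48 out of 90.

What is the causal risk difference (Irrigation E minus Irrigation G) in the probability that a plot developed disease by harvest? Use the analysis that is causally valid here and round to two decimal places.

+0.10

The stratified and pooled comparisons disagree (Irrigation G wins within each soil fertility; Irrigation E wins overall), so the answer turns on the causal role of soil fertility.
Soil fertility differs across irrigations for reasons unrelated to any effect of the irrigation itself, and it separately predicts the outcome — a classic confounder. We must compare within soil fertility levels.
Adjusting over the population distribution of soil fertility: 0.300·(0.104−0.059) + 0.332·(0.225−0.057) + 0.368·(0.615−0.533) = +0.100.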